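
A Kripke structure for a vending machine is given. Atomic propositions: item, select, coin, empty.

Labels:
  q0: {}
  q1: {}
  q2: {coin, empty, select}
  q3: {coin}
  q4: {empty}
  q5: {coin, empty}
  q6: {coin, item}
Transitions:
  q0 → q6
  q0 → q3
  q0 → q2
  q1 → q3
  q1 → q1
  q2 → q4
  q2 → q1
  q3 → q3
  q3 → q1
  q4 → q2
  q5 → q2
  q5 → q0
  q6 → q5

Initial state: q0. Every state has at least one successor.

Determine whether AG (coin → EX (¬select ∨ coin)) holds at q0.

States satisfying coin → EX (¬select ∨ coin): {q0, q1, q2, q3, q4, q5, q6}.
States satisfying AG (coin → EX (¬select ∨ coin)): {q0, q1, q2, q3, q4, q5, q6}.
Every state reachable from q0 satisfies coin → EX (¬select ∨ coin).
q0 ∈ Sat(AG (coin → EX (¬select ∨ coin))).

Satisfied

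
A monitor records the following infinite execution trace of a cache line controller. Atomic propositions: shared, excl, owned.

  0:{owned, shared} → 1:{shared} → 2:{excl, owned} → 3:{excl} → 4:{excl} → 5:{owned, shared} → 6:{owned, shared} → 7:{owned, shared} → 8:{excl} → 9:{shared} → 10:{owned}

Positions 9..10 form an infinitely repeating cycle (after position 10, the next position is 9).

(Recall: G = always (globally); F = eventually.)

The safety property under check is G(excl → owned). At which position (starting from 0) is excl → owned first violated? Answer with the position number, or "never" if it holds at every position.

3

Check excl → owned at each position in order: 0 ✓, 1 ✓, 2 ✓.
At position 3 the labels are {excl}, so excl → owned is false there. This is the first violation.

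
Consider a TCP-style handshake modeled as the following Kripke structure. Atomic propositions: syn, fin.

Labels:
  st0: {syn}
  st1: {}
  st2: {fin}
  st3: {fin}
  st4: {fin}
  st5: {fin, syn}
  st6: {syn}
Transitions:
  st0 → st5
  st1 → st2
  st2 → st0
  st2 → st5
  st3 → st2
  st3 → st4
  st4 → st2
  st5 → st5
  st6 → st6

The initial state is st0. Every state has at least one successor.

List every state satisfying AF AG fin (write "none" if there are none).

States satisfying AG fin: {st5}.
States satisfying AF AG fin: {st0, st1, st2, st3, st4, st5}.

{st0, st1, st2, st3, st4, st5}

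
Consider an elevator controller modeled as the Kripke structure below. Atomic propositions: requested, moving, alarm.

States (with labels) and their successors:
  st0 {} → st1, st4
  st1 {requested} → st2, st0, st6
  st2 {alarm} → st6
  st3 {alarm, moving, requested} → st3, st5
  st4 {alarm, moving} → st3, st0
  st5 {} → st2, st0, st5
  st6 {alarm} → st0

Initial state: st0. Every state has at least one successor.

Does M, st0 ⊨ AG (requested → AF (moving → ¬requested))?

States satisfying requested → AF (moving → ¬requested): {st0, st1, st2, st4, st5, st6}.
States satisfying AG (requested → AF (moving → ¬requested)): ∅.
st3 is reachable from st0 and violates requested → AF (moving → ¬requested), so AG fails at st0.
st0 ∉ Sat(AG (requested → AF (moving → ¬requested))).

Violated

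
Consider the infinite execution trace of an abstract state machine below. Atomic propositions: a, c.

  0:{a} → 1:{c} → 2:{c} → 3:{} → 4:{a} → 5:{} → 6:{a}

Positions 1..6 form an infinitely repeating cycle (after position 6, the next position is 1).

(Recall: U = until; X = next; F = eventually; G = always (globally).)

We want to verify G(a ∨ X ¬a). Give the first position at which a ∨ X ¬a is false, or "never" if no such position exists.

3

Check a ∨ X ¬a at each position in order: 0 ✓, 1 ✓, 2 ✓.
At position 3 the labels are {} and the next position 4 has {a}, so a ∨ X ¬a is false there. This is the first violation.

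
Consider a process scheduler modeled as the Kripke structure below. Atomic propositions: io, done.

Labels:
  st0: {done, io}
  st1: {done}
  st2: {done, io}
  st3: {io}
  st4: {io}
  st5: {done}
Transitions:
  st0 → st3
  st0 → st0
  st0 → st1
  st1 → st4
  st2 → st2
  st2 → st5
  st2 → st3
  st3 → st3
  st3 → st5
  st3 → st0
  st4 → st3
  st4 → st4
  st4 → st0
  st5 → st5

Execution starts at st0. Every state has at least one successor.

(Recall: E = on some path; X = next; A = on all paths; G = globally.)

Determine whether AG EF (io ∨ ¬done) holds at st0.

No

States satisfying EF (io ∨ ¬done): {st0, st1, st2, st3, st4}.
States satisfying AG EF (io ∨ ¬done): ∅.
st5 is reachable from st0 and violates EF (io ∨ ¬done), so AG fails at st0.
st0 ∉ Sat(AG EF (io ∨ ¬done)).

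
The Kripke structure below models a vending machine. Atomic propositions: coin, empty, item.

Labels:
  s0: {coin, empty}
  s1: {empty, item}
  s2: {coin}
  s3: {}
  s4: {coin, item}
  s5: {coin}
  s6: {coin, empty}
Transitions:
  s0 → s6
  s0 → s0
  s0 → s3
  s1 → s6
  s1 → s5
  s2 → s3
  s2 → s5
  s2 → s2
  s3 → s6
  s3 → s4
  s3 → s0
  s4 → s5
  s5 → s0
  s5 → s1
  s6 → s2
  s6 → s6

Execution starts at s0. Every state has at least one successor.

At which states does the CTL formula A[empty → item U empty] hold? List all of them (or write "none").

States satisfying empty → item: {s1, s2, s3, s4, s5}.
States satisfying empty: {s0, s1, s6}.
States satisfying A[empty → item U empty]: {s0, s1, s3, s4, s5, s6}.

{s0, s1, s3, s4, s5, s6}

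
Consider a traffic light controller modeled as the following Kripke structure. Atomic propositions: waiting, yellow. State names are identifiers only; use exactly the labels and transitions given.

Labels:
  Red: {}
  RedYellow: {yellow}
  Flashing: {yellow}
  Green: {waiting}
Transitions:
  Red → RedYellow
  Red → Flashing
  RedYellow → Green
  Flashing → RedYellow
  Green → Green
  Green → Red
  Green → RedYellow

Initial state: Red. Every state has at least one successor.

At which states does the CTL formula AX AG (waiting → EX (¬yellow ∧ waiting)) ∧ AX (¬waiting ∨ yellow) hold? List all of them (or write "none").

States satisfying AG (waiting → EX (¬yellow ∧ waiting)): {Red, RedYellow, Flashing, Green}.
States satisfying AX AG (waiting → EX (¬yellow ∧ waiting)): {Red, RedYellow, Flashing, Green}.
States satisfying ¬waiting ∨ yellow: {Red, RedYellow, Flashing}.
States satisfying AX (¬waiting ∨ yellow): {Red, Flashing}.
States satisfying AX AG (waiting → EX (¬yellow ∧ waiting)) ∧ AX (¬waiting ∨ yellow): {Red, Flashing}.

{Red, Flashing}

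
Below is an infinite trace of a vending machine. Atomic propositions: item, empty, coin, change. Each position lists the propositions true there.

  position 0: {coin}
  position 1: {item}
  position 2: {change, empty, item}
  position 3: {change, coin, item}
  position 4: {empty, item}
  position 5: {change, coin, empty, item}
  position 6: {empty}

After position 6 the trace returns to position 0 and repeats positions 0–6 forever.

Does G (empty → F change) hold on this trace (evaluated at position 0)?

Yes

empty → F change holds at every position 0..6, and those are all positions ever visited, so G (empty → F change) holds.
Positions where empty holds: 2, 4, 5, 6.
Check F change at each: 2→ok, 4→ok, 5→ok, 6→ok.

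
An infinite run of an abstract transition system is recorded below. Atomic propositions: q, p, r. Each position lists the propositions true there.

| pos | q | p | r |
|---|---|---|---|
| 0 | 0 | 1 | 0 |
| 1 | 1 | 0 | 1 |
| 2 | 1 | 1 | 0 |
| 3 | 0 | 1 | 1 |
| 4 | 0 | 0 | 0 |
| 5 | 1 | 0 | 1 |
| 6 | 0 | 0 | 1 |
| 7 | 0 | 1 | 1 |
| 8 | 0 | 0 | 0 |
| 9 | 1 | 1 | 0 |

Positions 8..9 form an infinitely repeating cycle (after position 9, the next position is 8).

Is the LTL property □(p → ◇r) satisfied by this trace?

No

p → ◇r must hold at every position from 0 onward. It fails at position 9, so □(p → ◇r) is false.
Positions where p holds: 0, 2, 3, 7, 9.
Check ◇r at each: 0→ok, 2→ok, 3→ok, 7→ok, 9→fails.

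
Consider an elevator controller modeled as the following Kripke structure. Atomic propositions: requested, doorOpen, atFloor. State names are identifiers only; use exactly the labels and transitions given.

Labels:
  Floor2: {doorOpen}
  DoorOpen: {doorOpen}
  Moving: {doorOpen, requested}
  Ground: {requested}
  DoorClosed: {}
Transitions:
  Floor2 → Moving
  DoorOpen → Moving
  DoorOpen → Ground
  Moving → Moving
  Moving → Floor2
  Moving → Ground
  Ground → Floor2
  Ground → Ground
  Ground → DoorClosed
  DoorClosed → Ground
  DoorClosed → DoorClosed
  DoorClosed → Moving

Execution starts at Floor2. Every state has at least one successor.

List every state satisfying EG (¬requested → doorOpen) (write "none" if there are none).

States satisfying ¬requested → doorOpen: {Floor2, DoorOpen, Moving, Ground}.
States satisfying EG (¬requested → doorOpen): {Floor2, DoorOpen, Moving, Ground}.

{Floor2, DoorOpen, Moving, Ground}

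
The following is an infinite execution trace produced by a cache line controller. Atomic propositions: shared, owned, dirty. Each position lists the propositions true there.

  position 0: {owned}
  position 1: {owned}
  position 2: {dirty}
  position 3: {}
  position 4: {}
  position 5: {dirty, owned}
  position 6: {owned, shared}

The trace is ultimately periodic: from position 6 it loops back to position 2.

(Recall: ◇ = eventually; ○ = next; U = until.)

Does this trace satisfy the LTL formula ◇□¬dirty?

□¬dirty is false at every position 0..6, so it never becomes true and ◇□¬dirty fails.

No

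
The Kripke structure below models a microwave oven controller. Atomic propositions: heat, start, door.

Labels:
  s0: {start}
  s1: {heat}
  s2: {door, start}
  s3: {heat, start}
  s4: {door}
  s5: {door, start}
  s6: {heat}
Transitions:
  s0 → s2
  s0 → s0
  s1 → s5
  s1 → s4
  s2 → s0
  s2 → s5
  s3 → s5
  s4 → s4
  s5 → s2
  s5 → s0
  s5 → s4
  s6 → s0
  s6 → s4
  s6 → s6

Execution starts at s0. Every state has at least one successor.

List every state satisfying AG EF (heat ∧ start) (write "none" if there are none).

States satisfying EF (heat ∧ start): {s3}.
States satisfying AG EF (heat ∧ start): ∅.

none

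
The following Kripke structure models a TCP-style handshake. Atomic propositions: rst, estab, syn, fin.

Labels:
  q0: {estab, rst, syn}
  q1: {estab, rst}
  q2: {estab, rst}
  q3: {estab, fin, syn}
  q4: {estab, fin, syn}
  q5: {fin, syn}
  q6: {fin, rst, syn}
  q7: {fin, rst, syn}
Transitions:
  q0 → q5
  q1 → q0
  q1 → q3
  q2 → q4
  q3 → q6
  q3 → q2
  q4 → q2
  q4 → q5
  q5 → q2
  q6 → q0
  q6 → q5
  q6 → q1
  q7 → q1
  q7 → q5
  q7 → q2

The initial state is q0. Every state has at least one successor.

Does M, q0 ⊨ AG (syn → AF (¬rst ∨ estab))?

States satisfying syn → AF (¬rst ∨ estab): {q0, q1, q2, q3, q4, q5, q6, q7}.
States satisfying AG (syn → AF (¬rst ∨ estab)): {q0, q1, q2, q3, q4, q5, q6, q7}.
Every state reachable from q0 satisfies syn → AF (¬rst ∨ estab).
q0 ∈ Sat(AG (syn → AF (¬rst ∨ estab))).

Yes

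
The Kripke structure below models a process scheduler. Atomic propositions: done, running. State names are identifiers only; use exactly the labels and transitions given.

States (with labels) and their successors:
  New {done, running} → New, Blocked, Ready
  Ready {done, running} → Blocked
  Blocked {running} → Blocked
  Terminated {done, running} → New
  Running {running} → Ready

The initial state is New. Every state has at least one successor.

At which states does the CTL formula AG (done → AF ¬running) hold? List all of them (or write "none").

States satisfying done → AF ¬running: {Blocked, Running}.
States satisfying AG (done → AF ¬running): {Blocked}.

{Blocked}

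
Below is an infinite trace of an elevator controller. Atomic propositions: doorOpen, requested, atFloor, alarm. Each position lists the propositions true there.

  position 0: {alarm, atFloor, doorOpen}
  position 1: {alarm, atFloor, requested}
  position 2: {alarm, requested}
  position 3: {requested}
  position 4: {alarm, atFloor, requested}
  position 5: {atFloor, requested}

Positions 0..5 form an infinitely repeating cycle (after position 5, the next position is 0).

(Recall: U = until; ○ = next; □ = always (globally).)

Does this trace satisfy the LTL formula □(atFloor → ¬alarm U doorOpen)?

Violated

atFloor → ¬alarm U doorOpen must hold at every position from 0 onward. It fails at position 1, so □(atFloor → ¬alarm U doorOpen) is false.
Positions where atFloor holds: 0, 1, 4, 5.
Check ¬alarm U doorOpen at each: 0→ok, 1→fails, 4→fails, 5→ok.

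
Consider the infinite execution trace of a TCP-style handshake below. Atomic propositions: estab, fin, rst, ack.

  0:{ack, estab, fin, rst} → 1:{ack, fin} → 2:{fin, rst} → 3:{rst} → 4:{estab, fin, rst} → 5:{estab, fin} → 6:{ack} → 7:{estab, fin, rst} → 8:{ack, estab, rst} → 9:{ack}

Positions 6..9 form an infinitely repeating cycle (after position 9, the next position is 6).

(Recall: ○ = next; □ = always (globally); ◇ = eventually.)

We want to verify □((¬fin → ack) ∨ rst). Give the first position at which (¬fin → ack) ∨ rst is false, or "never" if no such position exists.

never

(¬fin → ack) ∨ rst holds at every position 0..9, and those are all the positions the trace ever visits, so the invariant □((¬fin → ack) ∨ rst) is never violated.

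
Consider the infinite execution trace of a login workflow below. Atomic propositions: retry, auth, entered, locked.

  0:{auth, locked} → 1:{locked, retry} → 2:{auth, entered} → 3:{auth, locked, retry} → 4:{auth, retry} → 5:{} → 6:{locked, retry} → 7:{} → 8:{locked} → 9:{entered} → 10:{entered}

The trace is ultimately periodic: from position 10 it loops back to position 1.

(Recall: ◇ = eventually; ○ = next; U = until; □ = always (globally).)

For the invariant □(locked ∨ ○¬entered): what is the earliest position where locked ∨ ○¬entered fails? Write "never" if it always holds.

9

Check locked ∨ ○¬entered at each position in order: 0 ✓, 1 ✓, 2 ✓, 3 ✓, 4 ✓, 5 ✓, 6 ✓, 7 ✓, 8 ✓.
At position 9 the labels are {entered} and the next position 10 has {entered}, so locked ∨ ○¬entered is false there. This is the first violation.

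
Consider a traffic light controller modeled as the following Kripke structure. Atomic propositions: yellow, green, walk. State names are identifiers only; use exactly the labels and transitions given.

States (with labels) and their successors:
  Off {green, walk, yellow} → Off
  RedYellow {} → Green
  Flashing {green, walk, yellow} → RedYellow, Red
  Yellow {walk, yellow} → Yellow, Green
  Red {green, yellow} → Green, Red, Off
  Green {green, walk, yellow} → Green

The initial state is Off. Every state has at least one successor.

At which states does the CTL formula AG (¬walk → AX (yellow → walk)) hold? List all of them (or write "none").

{Off, RedYellow, Yellow, Green}

States satisfying ¬walk → AX (yellow → walk): {Off, RedYellow, Flashing, Yellow, Green}.
States satisfying AG (¬walk → AX (yellow → walk)): {Off, RedYellow, Yellow, Green}.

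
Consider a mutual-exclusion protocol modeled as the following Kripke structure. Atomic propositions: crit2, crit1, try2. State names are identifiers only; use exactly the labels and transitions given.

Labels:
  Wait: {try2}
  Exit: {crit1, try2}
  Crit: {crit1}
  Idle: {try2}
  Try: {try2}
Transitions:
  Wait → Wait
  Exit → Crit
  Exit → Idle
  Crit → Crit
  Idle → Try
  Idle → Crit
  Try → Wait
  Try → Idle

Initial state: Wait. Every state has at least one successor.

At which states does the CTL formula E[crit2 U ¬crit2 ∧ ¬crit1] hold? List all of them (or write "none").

States satisfying crit2: ∅.
States satisfying ¬crit2 ∧ ¬crit1: {Wait, Idle, Try}.
States satisfying E[crit2 U ¬crit2 ∧ ¬crit1]: {Wait, Idle, Try}.

{Wait, Idle, Try}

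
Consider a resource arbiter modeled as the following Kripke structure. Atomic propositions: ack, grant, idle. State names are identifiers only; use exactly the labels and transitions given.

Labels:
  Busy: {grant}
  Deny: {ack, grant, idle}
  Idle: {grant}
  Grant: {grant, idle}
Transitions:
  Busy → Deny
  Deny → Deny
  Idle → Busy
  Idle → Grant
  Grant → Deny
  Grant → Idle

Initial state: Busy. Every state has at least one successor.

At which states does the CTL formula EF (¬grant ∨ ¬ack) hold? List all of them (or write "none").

States satisfying ¬grant ∨ ¬ack: {Busy, Idle, Grant}.
States satisfying EF (¬grant ∨ ¬ack): {Busy, Idle, Grant}.

{Busy, Idle, Grant}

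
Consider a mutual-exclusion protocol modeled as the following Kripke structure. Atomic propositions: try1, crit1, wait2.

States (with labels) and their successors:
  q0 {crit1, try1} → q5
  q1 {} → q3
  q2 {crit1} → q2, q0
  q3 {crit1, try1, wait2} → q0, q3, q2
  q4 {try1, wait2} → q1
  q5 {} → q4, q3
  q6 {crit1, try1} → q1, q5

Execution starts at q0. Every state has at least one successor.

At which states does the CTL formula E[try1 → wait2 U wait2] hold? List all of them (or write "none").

States satisfying try1 → wait2: {q1, q2, q3, q4, q5}.
States satisfying wait2: {q3, q4}.
States satisfying E[try1 → wait2 U wait2]: {q1, q3, q4, q5}.

{q1, q3, q4, q5}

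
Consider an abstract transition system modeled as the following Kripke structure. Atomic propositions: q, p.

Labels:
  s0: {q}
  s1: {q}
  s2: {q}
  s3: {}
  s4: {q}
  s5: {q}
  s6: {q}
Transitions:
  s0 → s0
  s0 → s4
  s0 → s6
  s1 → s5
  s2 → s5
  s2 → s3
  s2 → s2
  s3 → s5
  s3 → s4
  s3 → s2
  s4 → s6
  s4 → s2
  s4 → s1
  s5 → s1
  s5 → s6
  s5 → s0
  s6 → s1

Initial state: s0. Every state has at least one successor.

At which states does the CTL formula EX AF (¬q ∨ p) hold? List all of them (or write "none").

States satisfying AF (¬q ∨ p): {s3}.
States satisfying EX AF (¬q ∨ p): {s2}.

{s2}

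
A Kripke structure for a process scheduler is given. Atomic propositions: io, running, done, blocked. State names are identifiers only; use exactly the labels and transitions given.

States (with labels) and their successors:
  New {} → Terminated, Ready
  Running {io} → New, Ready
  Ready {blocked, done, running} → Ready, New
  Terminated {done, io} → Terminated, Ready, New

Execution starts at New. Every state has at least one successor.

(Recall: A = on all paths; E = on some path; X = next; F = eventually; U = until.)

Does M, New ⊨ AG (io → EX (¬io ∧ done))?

States satisfying io → EX (¬io ∧ done): {New, Running, Ready, Terminated}.
States satisfying AG (io → EX (¬io ∧ done)): {New, Running, Ready, Terminated}.
Every state reachable from New satisfies io → EX (¬io ∧ done).
New ∈ Sat(AG (io → EX (¬io ∧ done))).

Satisfied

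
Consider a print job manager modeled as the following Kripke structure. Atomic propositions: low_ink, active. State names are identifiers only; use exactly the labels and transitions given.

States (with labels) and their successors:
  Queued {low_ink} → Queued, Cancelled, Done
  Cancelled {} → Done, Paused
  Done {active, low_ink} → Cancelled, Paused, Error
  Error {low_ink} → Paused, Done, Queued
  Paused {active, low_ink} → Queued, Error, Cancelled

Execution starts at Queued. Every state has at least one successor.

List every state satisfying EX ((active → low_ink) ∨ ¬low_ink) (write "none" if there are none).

States satisfying (active → low_ink) ∨ ¬low_ink: {Queued, Cancelled, Done, Error, Paused}.
States satisfying EX ((active → low_ink) ∨ ¬low_ink): {Queued, Cancelled, Done, Error, Paused}.

{Queued, Cancelled, Done, Error, Paused}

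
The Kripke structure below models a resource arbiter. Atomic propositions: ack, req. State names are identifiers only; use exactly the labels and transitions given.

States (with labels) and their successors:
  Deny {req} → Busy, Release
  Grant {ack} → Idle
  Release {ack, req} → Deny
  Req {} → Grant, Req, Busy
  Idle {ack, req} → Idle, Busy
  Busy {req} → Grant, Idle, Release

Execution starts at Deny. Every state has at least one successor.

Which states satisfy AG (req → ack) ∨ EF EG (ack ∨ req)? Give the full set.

States satisfying req → ack: {Grant, Release, Req, Idle}.
States satisfying AG (req → ack): ∅.
States satisfying EG (ack ∨ req): {Deny, Grant, Release, Idle, Busy}.
States satisfying EF EG (ack ∨ req): {Deny, Grant, Release, Req, Idle, Busy}.
States satisfying AG (req → ack) ∨ EF EG (ack ∨ req): {Deny, Grant, Release, Req, Idle, Busy}.

{Deny, Grant, Release, Req, Idle, Busy}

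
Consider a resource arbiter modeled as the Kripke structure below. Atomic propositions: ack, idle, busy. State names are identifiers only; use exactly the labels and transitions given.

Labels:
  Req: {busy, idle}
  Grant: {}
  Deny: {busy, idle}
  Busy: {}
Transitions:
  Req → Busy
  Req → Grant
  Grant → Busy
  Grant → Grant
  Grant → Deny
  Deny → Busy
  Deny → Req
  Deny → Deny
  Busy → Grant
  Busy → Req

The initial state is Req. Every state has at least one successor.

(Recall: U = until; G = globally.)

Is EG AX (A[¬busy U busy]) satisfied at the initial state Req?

Does not hold

States satisfying AX (A[¬busy U busy]): ∅.
States satisfying EG AX (A[¬busy U busy]): ∅.
No suitable path/successor from Req witnesses the formula.
Req ∉ Sat(EG AX (A[¬busy U busy])).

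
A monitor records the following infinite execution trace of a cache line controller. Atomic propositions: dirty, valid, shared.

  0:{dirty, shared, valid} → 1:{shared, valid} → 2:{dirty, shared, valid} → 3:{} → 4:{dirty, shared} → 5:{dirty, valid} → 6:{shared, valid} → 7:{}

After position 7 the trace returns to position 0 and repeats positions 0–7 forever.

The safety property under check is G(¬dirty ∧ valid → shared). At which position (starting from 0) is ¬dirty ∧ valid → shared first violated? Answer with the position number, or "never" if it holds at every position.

¬dirty ∧ valid → shared holds at every position 0..7, and those are all the positions the trace ever visits, so the invariant G(¬dirty ∧ valid → shared) is never violated.

never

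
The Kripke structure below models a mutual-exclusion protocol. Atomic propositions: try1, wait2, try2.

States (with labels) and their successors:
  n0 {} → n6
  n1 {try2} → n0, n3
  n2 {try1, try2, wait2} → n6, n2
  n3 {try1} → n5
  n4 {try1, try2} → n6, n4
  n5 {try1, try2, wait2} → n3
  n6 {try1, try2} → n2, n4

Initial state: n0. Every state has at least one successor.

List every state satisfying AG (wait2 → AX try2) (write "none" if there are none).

{n0, n2, n4, n6}

States satisfying wait2 → AX try2: {n0, n1, n2, n3, n4, n6}.
States satisfying AG (wait2 → AX try2): {n0, n2, n4, n6}.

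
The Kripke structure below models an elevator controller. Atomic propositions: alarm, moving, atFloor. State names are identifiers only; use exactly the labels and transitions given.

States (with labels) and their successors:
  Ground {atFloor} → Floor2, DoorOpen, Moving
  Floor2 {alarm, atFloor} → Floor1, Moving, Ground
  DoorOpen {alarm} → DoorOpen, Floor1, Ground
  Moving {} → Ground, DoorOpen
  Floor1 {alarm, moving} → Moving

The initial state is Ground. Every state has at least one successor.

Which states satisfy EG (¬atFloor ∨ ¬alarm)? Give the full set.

States satisfying ¬atFloor ∨ ¬alarm: {Ground, DoorOpen, Moving, Floor1}.
States satisfying EG (¬atFloor ∨ ¬alarm): {Ground, DoorOpen, Moving, Floor1}.

{Ground, DoorOpen, Moving, Floor1}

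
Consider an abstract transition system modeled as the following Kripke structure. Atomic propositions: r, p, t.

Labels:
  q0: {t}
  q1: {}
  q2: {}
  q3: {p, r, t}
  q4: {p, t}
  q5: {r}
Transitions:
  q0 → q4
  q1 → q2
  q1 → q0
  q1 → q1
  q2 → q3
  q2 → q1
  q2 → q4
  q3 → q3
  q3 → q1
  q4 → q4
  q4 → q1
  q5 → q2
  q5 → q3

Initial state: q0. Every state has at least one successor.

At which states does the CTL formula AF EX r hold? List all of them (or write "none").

States satisfying EX r: {q2, q3, q5}.
States satisfying AF EX r: {q2, q3, q5}.

{q2, q3, q5}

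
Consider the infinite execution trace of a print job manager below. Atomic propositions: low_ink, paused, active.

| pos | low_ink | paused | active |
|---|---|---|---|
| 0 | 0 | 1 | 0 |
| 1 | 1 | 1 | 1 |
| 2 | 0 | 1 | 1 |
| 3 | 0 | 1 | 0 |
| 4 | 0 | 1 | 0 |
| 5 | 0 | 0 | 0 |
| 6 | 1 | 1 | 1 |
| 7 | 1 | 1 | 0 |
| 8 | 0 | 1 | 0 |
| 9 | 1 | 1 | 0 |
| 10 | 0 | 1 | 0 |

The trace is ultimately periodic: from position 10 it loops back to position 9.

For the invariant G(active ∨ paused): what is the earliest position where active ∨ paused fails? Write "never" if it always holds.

Check active ∨ paused at each position in order: 0 ✓, 1 ✓, 2 ✓, 3 ✓, 4 ✓.
At position 5 the labels are {}, so active ∨ paused is false there. This is the first violation.

5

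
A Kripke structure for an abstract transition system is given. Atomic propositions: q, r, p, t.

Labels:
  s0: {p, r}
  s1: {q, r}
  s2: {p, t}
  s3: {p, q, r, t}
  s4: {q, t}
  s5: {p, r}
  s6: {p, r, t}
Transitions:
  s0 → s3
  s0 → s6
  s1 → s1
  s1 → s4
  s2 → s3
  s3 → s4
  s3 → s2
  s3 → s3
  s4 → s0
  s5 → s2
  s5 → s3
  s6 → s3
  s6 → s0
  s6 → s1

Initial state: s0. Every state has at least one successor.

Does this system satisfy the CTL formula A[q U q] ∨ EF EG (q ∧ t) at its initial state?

States satisfying q: {s1, s3, s4}.
States satisfying A[q U q]: {s1, s3, s4}.
States satisfying EG (q ∧ t): {s3}.
States satisfying EF EG (q ∧ t): {s0, s1, s2, s3, s4, s5, s6}.
States satisfying A[q U q] ∨ EF EG (q ∧ t): {s0, s1, s2, s3, s4, s5, s6}.
s0 ∈ Sat(A[q U q] ∨ EF EG (q ∧ t)).

Satisfied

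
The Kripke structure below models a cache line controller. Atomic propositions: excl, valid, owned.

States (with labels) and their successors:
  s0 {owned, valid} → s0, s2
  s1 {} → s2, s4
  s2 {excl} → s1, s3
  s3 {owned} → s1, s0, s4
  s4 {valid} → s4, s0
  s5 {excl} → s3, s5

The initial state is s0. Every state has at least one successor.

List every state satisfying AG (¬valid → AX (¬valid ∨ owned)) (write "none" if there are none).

none

States satisfying ¬valid → AX (¬valid ∨ owned): {s0, s2, s4, s5}.
States satisfying AG (¬valid → AX (¬valid ∨ owned)): ∅.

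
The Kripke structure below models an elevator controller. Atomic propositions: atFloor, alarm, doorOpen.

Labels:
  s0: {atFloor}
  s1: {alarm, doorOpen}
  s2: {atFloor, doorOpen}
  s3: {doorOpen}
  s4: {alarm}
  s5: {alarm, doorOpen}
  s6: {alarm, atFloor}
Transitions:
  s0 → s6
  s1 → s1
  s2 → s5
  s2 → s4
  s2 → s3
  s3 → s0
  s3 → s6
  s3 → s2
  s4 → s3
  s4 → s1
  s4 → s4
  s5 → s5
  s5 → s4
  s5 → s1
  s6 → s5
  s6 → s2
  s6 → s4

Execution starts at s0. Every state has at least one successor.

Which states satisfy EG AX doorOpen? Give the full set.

States satisfying AX doorOpen: {s1}.
States satisfying EG AX doorOpen: {s1}.

{s1}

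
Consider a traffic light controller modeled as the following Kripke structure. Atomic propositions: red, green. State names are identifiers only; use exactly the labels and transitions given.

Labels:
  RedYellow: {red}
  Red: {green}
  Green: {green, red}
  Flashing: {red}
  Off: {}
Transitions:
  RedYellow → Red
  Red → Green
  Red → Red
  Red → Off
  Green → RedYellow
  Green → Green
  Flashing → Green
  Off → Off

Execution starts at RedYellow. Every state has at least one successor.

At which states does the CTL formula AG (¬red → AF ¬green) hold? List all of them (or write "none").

States satisfying ¬red → AF ¬green: {RedYellow, Green, Flashing, Off}.
States satisfying AG (¬red → AF ¬green): {Off}.

{Off}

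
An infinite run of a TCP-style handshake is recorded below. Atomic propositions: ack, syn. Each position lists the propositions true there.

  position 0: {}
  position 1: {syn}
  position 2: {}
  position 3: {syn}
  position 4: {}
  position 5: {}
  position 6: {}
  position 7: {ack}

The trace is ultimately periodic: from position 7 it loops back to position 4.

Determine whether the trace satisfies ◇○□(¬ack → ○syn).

○□(¬ack → ○syn) is false at every position 0..7, so it never becomes true and ◇○□(¬ack → ○syn) fails.

No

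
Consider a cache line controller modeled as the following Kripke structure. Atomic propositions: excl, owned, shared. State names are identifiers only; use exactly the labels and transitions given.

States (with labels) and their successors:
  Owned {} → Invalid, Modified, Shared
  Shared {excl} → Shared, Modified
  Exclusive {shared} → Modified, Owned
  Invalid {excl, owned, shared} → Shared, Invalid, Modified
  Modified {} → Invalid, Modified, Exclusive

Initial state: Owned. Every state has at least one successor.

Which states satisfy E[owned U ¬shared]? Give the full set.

States satisfying owned: {Invalid}.
States satisfying ¬shared: {Owned, Shared, Modified}.
States satisfying E[owned U ¬shared]: {Owned, Shared, Invalid, Modified}.

{Owned, Shared, Invalid, Modified}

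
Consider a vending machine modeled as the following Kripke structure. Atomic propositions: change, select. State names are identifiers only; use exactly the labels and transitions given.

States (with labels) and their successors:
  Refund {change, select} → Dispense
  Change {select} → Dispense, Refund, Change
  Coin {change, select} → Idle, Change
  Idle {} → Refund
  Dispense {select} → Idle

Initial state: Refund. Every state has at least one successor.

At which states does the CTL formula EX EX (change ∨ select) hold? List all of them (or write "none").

{Change, Coin, Idle, Dispense}

States satisfying EX (change ∨ select): {Refund, Change, Coin, Idle}.
States satisfying EX EX (change ∨ select): {Change, Coin, Idle, Dispense}.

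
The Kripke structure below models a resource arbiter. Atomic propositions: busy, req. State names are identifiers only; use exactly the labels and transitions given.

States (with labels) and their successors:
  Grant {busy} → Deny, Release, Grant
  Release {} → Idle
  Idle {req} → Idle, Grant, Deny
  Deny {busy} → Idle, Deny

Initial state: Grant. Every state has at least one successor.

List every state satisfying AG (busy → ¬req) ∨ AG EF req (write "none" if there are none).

States satisfying busy → ¬req: {Grant, Release, Idle, Deny}.
States satisfying AG (busy → ¬req): {Grant, Release, Idle, Deny}.
States satisfying EF req: {Grant, Release, Idle, Deny}.
States satisfying AG EF req: {Grant, Release, Idle, Deny}.
States satisfying AG (busy → ¬req) ∨ AG EF req: {Grant, Release, Idle, Deny}.

{Grant, Release, Idle, Deny}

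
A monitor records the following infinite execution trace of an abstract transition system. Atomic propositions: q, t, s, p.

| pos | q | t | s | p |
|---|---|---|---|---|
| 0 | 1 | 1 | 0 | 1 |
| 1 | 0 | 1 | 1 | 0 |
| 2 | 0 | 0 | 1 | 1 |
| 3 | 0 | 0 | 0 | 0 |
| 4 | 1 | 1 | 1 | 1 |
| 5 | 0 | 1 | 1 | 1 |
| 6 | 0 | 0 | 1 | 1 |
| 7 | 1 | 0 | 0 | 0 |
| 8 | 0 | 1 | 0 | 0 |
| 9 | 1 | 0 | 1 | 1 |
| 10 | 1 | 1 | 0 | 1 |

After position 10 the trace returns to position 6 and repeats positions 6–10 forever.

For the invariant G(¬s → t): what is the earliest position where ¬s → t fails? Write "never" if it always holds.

Check ¬s → t at each position in order: 0 ✓, 1 ✓, 2 ✓.
At position 3 the labels are {}, so ¬s → t is false there. This is the first violation.

3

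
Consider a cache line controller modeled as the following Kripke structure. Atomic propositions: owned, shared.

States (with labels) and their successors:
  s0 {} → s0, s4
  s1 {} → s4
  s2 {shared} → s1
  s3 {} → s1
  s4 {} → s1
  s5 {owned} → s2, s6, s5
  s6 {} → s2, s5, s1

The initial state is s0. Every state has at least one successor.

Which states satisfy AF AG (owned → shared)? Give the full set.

States satisfying AG (owned → shared): {s0, s1, s2, s3, s4}.
States satisfying AF AG (owned → shared): {s0, s1, s2, s3, s4}.

{s0, s1, s2, s3, s4}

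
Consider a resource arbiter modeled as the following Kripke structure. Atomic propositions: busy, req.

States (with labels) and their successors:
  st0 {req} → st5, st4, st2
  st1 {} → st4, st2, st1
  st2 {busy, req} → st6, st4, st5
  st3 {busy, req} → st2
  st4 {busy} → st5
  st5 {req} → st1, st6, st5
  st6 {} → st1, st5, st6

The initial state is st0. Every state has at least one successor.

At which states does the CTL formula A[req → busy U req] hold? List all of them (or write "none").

{st0, st2, st3, st4, st5}

States satisfying req → busy: {st1, st2, st3, st4, st6}.
States satisfying req: {st0, st2, st3, st5}.
States satisfying A[req → busy U req]: {st0, st2, st3, st4, st5}.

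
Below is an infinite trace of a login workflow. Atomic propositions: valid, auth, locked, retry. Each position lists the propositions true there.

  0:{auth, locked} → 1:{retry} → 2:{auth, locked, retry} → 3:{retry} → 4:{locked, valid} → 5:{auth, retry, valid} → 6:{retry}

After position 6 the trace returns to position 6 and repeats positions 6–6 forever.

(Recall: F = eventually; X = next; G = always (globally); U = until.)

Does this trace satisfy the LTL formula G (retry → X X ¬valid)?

Violated

retry → X X ¬valid must hold at every position from 0 onward. It fails at position 2, so G (retry → X X ¬valid) is false.
Positions where retry holds: 1, 2, 3, 5, 6.
Check X X ¬valid at each: 1→ok, 2→fails, 3→fails, 5→ok, 6→ok.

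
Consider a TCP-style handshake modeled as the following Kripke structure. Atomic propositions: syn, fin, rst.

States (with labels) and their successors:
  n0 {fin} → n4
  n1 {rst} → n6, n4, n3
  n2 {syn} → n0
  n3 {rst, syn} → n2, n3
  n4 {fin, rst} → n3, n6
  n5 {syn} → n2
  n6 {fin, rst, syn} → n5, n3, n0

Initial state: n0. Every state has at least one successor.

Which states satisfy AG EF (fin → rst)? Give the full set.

{n0, n1, n2, n3, n4, n5, n6}

States satisfying EF (fin → rst): {n0, n1, n2, n3, n4, n5, n6}.
States satisfying AG EF (fin → rst): {n0, n1, n2, n3, n4, n5, n6}.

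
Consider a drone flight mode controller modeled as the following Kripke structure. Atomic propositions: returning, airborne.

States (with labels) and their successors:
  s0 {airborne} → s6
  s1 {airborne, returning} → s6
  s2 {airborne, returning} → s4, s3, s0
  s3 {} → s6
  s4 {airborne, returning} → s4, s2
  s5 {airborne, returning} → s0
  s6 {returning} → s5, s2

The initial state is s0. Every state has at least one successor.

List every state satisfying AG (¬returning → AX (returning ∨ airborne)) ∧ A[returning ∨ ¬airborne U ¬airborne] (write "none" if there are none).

States satisfying ¬returning → AX (returning ∨ airborne): {s0, s1, s2, s3, s4, s5, s6}.
States satisfying AG (¬returning → AX (returning ∨ airborne)): {s0, s1, s2, s3, s4, s5, s6}.
States satisfying returning ∨ ¬airborne: {s1, s2, s3, s4, s5, s6}.
States satisfying ¬airborne: {s3, s6}.
States satisfying A[returning ∨ ¬airborne U ¬airborne]: {s1, s3, s6}.
States satisfying AG (¬returning → AX (returning ∨ airborne)) ∧ A[returning ∨ ¬airborne U ¬airborne]: {s1, s3, s6}.

{s1, s3, s6}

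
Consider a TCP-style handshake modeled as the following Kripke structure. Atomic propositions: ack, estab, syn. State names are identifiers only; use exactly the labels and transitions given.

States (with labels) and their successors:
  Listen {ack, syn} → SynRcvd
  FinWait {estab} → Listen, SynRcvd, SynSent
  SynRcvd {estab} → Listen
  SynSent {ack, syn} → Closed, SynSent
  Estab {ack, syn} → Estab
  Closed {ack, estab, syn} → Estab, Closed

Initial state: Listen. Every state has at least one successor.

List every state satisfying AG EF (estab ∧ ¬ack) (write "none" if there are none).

{Listen, SynRcvd}

States satisfying EF (estab ∧ ¬ack): {Listen, FinWait, SynRcvd}.
States satisfying AG EF (estab ∧ ¬ack): {Listen, SynRcvd}.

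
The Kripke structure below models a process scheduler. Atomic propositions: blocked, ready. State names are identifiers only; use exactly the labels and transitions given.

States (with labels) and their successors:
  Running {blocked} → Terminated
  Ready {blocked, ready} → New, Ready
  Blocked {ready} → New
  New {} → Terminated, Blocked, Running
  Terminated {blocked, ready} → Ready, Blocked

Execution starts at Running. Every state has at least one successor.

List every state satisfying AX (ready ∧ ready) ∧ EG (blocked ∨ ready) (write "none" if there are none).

{Running, Terminated}

States satisfying ready ∧ ready: {Ready, Blocked, Terminated}.
States satisfying AX (ready ∧ ready): {Running, Terminated}.
States satisfying blocked ∨ ready: {Running, Ready, Blocked, Terminated}.
States satisfying EG (blocked ∨ ready): {Running, Ready, Terminated}.
States satisfying AX (ready ∧ ready) ∧ EG (blocked ∨ ready): {Running, Terminated}.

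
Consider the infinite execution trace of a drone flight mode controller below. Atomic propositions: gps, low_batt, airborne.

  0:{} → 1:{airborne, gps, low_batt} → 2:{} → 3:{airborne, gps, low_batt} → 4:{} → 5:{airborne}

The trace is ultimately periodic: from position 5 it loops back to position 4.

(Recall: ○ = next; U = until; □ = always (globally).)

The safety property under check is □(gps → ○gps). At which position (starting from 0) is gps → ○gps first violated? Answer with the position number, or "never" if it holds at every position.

Check gps → ○gps at each position in order: 0 ✓.
At position 1 the labels are {airborne, gps, low_batt} and the next position 2 has {}, so gps → ○gps is false there. This is the first violation.

1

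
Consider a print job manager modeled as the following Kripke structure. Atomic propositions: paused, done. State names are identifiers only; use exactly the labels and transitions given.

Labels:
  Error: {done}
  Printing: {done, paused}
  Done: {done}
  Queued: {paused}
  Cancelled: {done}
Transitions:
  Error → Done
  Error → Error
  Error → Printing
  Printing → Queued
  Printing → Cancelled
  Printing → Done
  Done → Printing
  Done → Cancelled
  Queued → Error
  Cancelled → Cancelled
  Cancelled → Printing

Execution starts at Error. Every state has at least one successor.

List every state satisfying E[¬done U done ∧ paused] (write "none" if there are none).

{Printing}

States satisfying ¬done: {Queued}.
States satisfying done ∧ paused: {Printing}.
States satisfying E[¬done U done ∧ paused]: {Printing}.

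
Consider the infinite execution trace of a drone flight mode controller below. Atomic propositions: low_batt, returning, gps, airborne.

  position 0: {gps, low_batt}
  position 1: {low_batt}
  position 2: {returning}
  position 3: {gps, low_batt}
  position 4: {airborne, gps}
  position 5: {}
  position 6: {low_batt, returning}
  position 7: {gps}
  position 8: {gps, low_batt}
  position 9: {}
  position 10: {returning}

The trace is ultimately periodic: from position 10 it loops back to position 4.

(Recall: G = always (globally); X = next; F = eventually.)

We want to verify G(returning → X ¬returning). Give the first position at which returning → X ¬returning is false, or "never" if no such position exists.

never

returning → X ¬returning holds at every position 0..10, and those are all the positions the trace ever visits, so the invariant G(returning → X ¬returning) is never violated.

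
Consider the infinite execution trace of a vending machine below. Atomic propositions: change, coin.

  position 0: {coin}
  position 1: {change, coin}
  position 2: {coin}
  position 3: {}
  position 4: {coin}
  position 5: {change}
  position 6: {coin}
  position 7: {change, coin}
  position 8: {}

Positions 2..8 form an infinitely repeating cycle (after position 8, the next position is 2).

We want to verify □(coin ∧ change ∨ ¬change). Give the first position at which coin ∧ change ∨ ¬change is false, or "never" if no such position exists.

Check coin ∧ change ∨ ¬change at each position in order: 0 ✓, 1 ✓, 2 ✓, 3 ✓, 4 ✓.
At position 5 the labels are {change}, so coin ∧ change ∨ ¬change is false there. This is the first violation.

5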